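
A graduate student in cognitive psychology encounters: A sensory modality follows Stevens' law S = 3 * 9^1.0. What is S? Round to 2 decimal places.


S = 3 * 9^1.0
9^1.0 = 9.0
S = 3 * 9.0
= 27.00


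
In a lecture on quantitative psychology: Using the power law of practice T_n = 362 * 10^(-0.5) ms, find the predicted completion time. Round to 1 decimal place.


T_n = 362 * 10^(-0.5)
10^(-0.5) = 0.316228
T_n = 362 * 0.316228
= 114.5 ms


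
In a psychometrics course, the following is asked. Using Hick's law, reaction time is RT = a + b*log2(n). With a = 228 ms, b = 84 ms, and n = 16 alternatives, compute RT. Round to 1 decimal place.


RT = 228 + 84 * log2(16)
log2(16) = 4.0
RT = 228 + 84 * 4.0
= 228 + 336.0
= 564.0 ms


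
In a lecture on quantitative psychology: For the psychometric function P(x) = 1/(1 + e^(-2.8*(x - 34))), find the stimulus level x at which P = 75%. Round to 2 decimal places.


At P = 0.75: 0.75 = 1/(1 + e^(-k*(x-x0)))
Solving: e^(-k*(x-x0)) = 1/3
x = x0 + ln(3)/k
ln(3) = 1.0986
x = 34 + 1.0986/2.8
= 34 + 0.3924
= 34.39


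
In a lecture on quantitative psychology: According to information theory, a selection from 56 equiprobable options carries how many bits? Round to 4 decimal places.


H = log2(n)
H = log2(56)
= 5.8074


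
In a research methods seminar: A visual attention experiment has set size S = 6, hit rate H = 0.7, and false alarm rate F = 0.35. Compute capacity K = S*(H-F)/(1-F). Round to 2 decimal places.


K = S * (H - F) / (1 - F)
H - F = 0.35
1 - F = 0.65
K = 6 * 0.35 / 0.65
= 3.23


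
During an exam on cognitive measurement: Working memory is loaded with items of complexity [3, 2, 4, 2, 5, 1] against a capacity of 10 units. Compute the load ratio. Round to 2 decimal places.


Total complexity = 3 + 2 + 4 + 2 + 5 + 1 = 17
Load = total / capacity = 17 / 10
= 1.70


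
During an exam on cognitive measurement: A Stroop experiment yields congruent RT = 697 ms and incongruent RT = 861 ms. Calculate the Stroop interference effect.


Stroop effect = RT(incongruent) - RT(congruent)
= 861 - 697
= 164 ms


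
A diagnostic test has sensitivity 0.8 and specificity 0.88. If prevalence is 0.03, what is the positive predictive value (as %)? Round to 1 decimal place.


PPV = (sens * prev) / (sens * prev + (1-spec) * (1-prev))
Numerator = 0.8 * 0.03 = 0.024
P(positive and no disease) = (1 - spec) * (1 - prev) = (1 - 0.88) * (1 - 0.03) = 0.1164
Denominator = 0.024 + 0.1164 = 0.1404
PPV = 0.024 / 0.1404 = 0.17094
As percentage = 17.1


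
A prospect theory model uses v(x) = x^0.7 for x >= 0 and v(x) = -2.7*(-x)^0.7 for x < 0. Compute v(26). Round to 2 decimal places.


Since x = 26 >= 0, use v(x) = x^0.7
26^0.7 = 9.7832
v(26) = 9.78


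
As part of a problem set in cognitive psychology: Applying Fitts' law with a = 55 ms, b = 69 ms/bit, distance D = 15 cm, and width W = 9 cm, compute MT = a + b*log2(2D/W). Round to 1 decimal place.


MT = 55 + 69 * log2(2*15/9)
2D/W = 3.333333
log2(3.333333) = 1.737
MT = 55 + 69 * 1.737
= 174.9 ms


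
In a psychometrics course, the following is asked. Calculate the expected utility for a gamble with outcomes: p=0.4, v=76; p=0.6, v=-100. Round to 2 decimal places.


EU = sum(p_i * v_i)
0.4 * 76 = 30.4
0.6 * -100 = -60.0
EU = 30.4 + -60.0
= -29.60


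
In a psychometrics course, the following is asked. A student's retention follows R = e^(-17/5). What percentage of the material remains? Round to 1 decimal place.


R = e^(-t/S)
-t/S = -17/5 = -3.4
R = e^(-3.4) = 0.033373
Percentage = 0.033373 * 100
= 3.3


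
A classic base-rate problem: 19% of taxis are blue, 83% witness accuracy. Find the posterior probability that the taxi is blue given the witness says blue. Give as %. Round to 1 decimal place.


P(blue | says blue) = P(says blue | blue)*P(blue) / [P(says blue | blue)*P(blue) + P(says blue | not blue)*P(not blue)]
Numerator = 0.83 * 0.19 = 0.1577
False identification = 0.17 * 0.81 = 0.1377
P = 0.1577 / (0.1577 + 0.1377)
= 0.1577 / 0.2954
As percentage = 53.4


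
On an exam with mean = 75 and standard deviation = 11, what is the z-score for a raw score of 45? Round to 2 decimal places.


z = (X - mu) / sigma
= (45 - 75) / 11
= -30 / 11
= -2.73


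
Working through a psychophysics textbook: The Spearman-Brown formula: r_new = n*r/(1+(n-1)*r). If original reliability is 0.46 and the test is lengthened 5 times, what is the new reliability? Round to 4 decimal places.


r_new = n*r / (1 + (n-1)*r)
Numerator = 5 * 0.46 = 2.3
Denominator = 1 + 4 * 0.46 = 2.84
r_new = 2.3 / 2.84
= 0.8099


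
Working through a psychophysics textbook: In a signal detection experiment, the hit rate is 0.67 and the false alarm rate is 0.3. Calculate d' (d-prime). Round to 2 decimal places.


d' = z(HR) - z(FAR)
z(0.67) = 0.4399
z(0.3) = -0.5244
d' = 0.4399 - -0.5244
= 0.96


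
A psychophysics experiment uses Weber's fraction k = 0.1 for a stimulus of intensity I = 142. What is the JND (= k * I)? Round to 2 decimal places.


JND = k * I
JND = 0.1 * 142
= 14.20


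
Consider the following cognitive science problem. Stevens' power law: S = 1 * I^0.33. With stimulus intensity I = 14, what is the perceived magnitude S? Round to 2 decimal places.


S = 1 * 14^0.33
14^0.33 = 2.389
S = 1 * 2.389
= 2.39


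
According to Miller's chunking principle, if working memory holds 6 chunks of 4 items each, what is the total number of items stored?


Total items = chunks * items_per_chunk
= 6 * 4
= 24


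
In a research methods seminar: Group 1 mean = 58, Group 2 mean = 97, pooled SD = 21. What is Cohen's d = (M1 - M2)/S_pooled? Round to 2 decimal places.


Cohen's d = (M1 - M2) / S_pooled
= (58 - 97) / 21
= -39 / 21
= -1.86


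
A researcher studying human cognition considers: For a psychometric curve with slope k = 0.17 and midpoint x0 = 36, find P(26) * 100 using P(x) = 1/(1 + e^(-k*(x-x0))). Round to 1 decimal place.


P(x) = 1/(1 + e^(-0.17*(26 - 36)))
Exponent = -0.17 * -10 = 1.7
e^(1.7) = 5.473947
P = 1/(1 + 5.473947) = 0.154465
Percentage = 15.4


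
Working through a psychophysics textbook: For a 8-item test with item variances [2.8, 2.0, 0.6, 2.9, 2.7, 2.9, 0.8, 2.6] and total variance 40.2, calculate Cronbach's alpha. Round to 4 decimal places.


alpha = (k/(k-1)) * (1 - sum(s_i^2)/s_total^2)
sum(item variances) = 17.3
k/(k-1) = 8/7 = 1.142857
1 - 17.3/40.2 = 1 - 0.430348 = 0.569652
alpha = 1.142857 * 0.569652
= 0.6510


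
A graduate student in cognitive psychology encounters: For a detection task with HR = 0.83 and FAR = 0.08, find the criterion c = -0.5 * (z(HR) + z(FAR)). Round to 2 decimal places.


c = -0.5 * (z(HR) + z(FAR))
z(0.83) = 0.9542
z(0.08) = -1.4051
c = -0.5 * (0.9542 + -1.4051)
= -0.5 * -0.4509
= 0.23


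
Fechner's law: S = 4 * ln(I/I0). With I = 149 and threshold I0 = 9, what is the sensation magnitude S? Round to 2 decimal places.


S = 4 * ln(149/9)
I/I0 = 16.555556
ln(16.555556) = 2.8067
S = 4 * 2.8067
= 11.23


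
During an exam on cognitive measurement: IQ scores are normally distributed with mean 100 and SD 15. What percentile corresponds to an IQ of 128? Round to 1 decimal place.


z = (IQ - mean) / SD
z = (128 - 100) / 15 = 1.8667
Percentile = Phi(1.8667) * 100
Phi(1.8667) = 0.969028
= 96.9


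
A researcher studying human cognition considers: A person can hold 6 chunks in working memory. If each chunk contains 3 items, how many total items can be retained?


Total items = chunks * items_per_chunk
= 6 * 3
= 18


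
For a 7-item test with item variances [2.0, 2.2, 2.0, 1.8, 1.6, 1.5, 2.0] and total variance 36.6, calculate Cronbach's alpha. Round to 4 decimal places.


alpha = (k/(k-1)) * (1 - sum(s_i^2)/s_total^2)
sum(item variances) = 13.1
k/(k-1) = 7/6 = 1.166667
1 - 13.1/36.6 = 1 - 0.357923 = 0.642077
alpha = 1.166667 * 0.642077
= 0.7491


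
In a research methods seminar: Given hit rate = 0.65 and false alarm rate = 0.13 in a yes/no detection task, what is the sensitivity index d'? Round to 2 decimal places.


d' = z(HR) - z(FAR)
z(0.65) = 0.3853
z(0.13) = -1.1264
d' = 0.3853 - -1.1264
= 1.51


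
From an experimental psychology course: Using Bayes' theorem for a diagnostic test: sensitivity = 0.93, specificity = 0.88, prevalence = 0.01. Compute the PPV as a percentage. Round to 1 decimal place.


PPV = (sens * prev) / (sens * prev + (1-spec) * (1-prev))
Numerator = 0.93 * 0.01 = 0.0093
P(positive and no disease) = (1 - spec) * (1 - prev) = (1 - 0.88) * (1 - 0.01) = 0.1188
Denominator = 0.0093 + 0.1188 = 0.1281
PPV = 0.0093 / 0.1281 = 0.0726
As percentage = 7.3


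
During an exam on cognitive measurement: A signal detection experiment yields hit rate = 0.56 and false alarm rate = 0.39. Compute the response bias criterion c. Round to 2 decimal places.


c = -0.5 * (z(HR) + z(FAR))
z(0.56) = 0.151
z(0.39) = -0.2793
c = -0.5 * (0.151 + -0.2793)
= -0.5 * -0.1283
= 0.06


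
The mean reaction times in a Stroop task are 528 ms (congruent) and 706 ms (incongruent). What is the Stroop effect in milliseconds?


Stroop effect = RT(incongruent) - RT(congruent)
= 706 - 528
= 178 ms


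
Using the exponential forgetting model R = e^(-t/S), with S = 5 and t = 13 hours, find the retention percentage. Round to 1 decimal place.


R = e^(-t/S)
-t/S = -13/5 = -2.6
R = e^(-2.6) = 0.074274
Percentage = 0.074274 * 100
= 7.4


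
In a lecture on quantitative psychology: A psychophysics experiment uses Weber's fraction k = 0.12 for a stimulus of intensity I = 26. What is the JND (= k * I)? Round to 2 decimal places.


JND = k * I
JND = 0.12 * 26
= 3.12


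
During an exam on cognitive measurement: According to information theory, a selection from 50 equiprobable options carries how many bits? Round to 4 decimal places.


H = log2(n)
H = log2(50)
= 5.6439


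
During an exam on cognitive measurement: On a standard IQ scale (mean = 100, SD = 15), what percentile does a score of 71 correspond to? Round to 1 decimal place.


z = (IQ - mean) / SD
z = (71 - 100) / 15 = -1.9333
Percentile = Phi(-1.9333) * 100
Phi(-1.9333) = 0.0266
= 2.7


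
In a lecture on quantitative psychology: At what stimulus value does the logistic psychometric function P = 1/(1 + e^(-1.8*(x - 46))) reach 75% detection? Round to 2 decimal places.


At P = 0.75: 0.75 = 1/(1 + e^(-k*(x-x0)))
Solving: e^(-k*(x-x0)) = 1/3
x = x0 + ln(3)/k
ln(3) = 1.0986
x = 46 + 1.0986/1.8
= 46 + 0.6103
= 46.61


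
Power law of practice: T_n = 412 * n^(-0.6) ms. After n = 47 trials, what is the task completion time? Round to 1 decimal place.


T_n = 412 * 47^(-0.6)
47^(-0.6) = 0.099252
T_n = 412 * 0.099252
= 40.9 ms


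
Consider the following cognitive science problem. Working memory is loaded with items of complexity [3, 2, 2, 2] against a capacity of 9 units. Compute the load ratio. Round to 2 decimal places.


Total complexity = 3 + 2 + 2 + 2 = 9
Load = total / capacity = 9 / 9
= 1.00


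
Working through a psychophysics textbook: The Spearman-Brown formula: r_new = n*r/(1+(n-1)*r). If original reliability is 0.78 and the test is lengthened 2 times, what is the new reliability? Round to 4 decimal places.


r_new = n*r / (1 + (n-1)*r)
Numerator = 2 * 0.78 = 1.56
Denominator = 1 + 1 * 0.78 = 1.78
r_new = 1.56 / 1.78
= 0.8764


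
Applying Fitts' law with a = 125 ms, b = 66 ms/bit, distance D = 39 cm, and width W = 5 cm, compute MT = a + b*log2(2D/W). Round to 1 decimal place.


MT = 125 + 66 * log2(2*39/5)
2D/W = 15.6
log2(15.6) = 3.9635
MT = 125 + 66 * 3.9635
= 386.6 ms


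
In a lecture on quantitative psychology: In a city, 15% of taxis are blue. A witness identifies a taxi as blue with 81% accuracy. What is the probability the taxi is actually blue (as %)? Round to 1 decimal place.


P(blue | says blue) = P(says blue | blue)*P(blue) / [P(says blue | blue)*P(blue) + P(says blue | not blue)*P(not blue)]
Numerator = 0.81 * 0.15 = 0.1215
False identification = 0.19 * 0.85 = 0.1615
P = 0.1215 / (0.1215 + 0.1615)
= 0.1215 / 0.283
As percentage = 42.9


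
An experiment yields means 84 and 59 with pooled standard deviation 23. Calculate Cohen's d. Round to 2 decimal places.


Cohen's d = (M1 - M2) / S_pooled
= (84 - 59) / 23
= 25 / 23
= 1.09


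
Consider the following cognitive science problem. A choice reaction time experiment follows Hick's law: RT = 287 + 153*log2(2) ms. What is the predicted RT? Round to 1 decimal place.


RT = 287 + 153 * log2(2)
log2(2) = 1.0
RT = 287 + 153 * 1.0
= 287 + 153.0
= 440.0 ms


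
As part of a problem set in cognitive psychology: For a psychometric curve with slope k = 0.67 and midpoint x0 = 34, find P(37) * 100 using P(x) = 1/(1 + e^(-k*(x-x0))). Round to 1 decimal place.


P(x) = 1/(1 + e^(-0.67*(37 - 34)))
Exponent = -0.67 * 3 = -2.01
e^(-2.01) = 0.133989
P = 1/(1 + 0.133989) = 0.881843
Percentage = 88.2


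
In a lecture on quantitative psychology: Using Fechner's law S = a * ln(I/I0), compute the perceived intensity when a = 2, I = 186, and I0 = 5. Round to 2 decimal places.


S = 2 * ln(186/5)
I/I0 = 37.2
ln(37.2) = 3.6163
S = 2 * 3.6163
= 7.23


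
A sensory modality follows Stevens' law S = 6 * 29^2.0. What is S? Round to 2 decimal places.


S = 6 * 29^2.0
29^2.0 = 841.0
S = 6 * 841.0
= 5046.00


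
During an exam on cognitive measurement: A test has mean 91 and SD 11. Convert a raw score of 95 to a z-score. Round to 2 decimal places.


z = (X - mu) / sigma
= (95 - 91) / 11
= 4 / 11
= 0.36


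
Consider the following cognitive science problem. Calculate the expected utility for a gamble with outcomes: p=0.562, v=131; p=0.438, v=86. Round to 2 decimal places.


EU = sum(p_i * v_i)
0.562 * 131 = 73.622
0.438 * 86 = 37.668
EU = 73.622 + 37.668
= 111.29


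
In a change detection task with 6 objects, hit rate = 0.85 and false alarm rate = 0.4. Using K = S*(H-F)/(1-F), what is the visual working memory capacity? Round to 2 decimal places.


K = S * (H - F) / (1 - F)
H - F = 0.45
1 - F = 0.6
K = 6 * 0.45 / 0.6
= 4.50


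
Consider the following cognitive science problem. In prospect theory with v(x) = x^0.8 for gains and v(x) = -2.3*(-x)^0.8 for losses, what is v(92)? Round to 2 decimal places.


Since x = 92 >= 0, use v(x) = x^0.8
92^0.8 = 37.2418
v(92) = 37.24


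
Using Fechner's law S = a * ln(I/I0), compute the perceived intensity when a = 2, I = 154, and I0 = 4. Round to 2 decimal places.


S = 2 * ln(154/4)
I/I0 = 38.5
ln(38.5) = 3.6507
S = 2 * 3.6507
= 7.30


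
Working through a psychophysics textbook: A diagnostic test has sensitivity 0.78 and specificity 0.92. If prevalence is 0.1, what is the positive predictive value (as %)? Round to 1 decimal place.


PPV = (sens * prev) / (sens * prev + (1-spec) * (1-prev))
Numerator = 0.78 * 0.1 = 0.078
P(positive and no disease) = (1 - spec) * (1 - prev) = (1 - 0.92) * (1 - 0.1) = 0.072
Denominator = 0.078 + 0.072 = 0.15
PPV = 0.078 / 0.15 = 0.52
As percentage = 52.0


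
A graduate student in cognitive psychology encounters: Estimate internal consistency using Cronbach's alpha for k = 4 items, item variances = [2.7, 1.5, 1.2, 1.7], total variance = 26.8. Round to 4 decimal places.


alpha = (k/(k-1)) * (1 - sum(s_i^2)/s_total^2)
sum(item variances) = 7.1
k/(k-1) = 4/3 = 1.333333
1 - 7.1/26.8 = 1 - 0.264925 = 0.735075
alpha = 1.333333 * 0.735075
= 0.9801


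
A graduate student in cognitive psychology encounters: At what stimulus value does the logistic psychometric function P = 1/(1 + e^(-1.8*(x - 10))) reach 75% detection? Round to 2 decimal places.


At P = 0.75: 0.75 = 1/(1 + e^(-k*(x-x0)))
Solving: e^(-k*(x-x0)) = 1/3
x = x0 + ln(3)/k
ln(3) = 1.0986
x = 10 + 1.0986/1.8
= 10 + 0.6103
= 10.61


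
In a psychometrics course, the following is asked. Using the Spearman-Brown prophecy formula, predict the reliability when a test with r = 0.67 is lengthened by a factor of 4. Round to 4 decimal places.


r_new = n*r / (1 + (n-1)*r)
Numerator = 4 * 0.67 = 2.68
Denominator = 1 + 3 * 0.67 = 3.01
r_new = 2.68 / 3.01
= 0.8904


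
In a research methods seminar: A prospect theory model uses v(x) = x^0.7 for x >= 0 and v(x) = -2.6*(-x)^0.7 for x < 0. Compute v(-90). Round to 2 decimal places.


Since x = -90 < 0, use v(x) = -lambda*(-x)^alpha
(-x) = 90
90^0.7 = 23.333
v(-90) = -2.6 * 23.333
= -60.67


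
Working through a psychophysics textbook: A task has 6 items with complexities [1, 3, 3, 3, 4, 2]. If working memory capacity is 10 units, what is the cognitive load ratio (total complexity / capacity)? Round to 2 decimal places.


Total complexity = 1 + 3 + 3 + 3 + 4 + 2 = 16
Load = total / capacity = 16 / 10
= 1.60


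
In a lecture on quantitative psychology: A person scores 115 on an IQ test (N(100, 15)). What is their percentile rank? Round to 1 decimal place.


z = (IQ - mean) / SD
z = (115 - 100) / 15 = 1.0
Percentile = Phi(1.0) * 100
Phi(1.0) = 0.841345
= 84.1


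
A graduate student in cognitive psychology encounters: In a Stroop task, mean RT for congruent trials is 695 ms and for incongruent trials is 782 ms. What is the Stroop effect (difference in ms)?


Stroop effect = RT(incongruent) - RT(congruent)
= 782 - 695
= 87 ms


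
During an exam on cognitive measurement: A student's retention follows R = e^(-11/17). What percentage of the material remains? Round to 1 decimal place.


R = e^(-t/S)
-t/S = -11/17 = -0.647059
R = e^(-0.647059) = 0.523583
Percentage = 0.523583 * 100
= 52.4


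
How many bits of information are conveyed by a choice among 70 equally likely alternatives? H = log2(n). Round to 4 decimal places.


H = log2(n)
H = log2(70)
= 6.1293


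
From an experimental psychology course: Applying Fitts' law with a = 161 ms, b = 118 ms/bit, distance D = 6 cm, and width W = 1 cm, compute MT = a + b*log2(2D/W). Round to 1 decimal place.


MT = 161 + 118 * log2(2*6/1)
2D/W = 12.0
log2(12.0) = 3.585
MT = 161 + 118 * 3.585
= 584.0 ms


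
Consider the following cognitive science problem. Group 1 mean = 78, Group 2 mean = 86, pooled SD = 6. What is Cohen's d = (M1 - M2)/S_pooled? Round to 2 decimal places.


Cohen's d = (M1 - M2) / S_pooled
= (78 - 86) / 6
= -8 / 6
= -1.33


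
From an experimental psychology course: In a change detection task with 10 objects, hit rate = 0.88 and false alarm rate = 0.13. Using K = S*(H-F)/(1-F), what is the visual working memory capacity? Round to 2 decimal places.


K = S * (H - F) / (1 - F)
H - F = 0.75
1 - F = 0.87
K = 10 * 0.75 / 0.87
= 8.62


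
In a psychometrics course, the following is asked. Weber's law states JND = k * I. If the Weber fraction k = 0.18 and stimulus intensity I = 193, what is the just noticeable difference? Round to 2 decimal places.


JND = k * I
JND = 0.18 * 193
= 34.74


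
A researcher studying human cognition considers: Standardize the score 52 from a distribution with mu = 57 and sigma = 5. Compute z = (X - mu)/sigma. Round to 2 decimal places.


z = (X - mu) / sigma
= (52 - 57) / 5
= -5 / 5
= -1.00


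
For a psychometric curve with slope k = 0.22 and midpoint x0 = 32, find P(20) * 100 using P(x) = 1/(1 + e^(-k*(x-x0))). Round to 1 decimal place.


P(x) = 1/(1 + e^(-0.22*(20 - 32)))
Exponent = -0.22 * -12 = 2.64
e^(2.64) = 14.013204
P = 1/(1 + 14.013204) = 0.066608
Percentage = 6.7


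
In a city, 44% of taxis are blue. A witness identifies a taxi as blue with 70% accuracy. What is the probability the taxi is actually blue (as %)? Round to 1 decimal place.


P(blue | says blue) = P(says blue | blue)*P(blue) / [P(says blue | blue)*P(blue) + P(says blue | not blue)*P(not blue)]
Numerator = 0.7 * 0.44 = 0.308
False identification = 0.3 * 0.56 = 0.168
P = 0.308 / (0.308 + 0.168)
= 0.308 / 0.476
As percentage = 64.7


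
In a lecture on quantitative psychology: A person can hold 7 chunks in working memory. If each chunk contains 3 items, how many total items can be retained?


Total items = chunks * items_per_chunk
= 7 * 3
= 21


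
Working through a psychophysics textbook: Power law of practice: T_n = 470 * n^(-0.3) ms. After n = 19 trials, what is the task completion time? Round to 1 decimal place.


T_n = 470 * 19^(-0.3)
19^(-0.3) = 0.413403
T_n = 470 * 0.413403
= 194.3 ms


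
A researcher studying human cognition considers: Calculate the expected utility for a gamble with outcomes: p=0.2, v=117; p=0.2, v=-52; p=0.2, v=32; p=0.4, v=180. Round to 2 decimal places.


EU = sum(p_i * v_i)
0.2 * 117 = 23.4
0.2 * -52 = -10.4
0.2 * 32 = 6.4
0.4 * 180 = 72.0
EU = 23.4 + -10.4 + 6.4 + 72.0
= 91.40


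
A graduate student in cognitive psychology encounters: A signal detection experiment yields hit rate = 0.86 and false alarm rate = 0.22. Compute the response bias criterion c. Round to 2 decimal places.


c = -0.5 * (z(HR) + z(FAR))
z(0.86) = 1.0803
z(0.22) = -0.7722
c = -0.5 * (1.0803 + -0.7722)
= -0.5 * 0.3081
= -0.15


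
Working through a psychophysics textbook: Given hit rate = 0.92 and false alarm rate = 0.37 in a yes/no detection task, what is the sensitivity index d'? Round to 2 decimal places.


d' = z(HR) - z(FAR)
z(0.92) = 1.4051
z(0.37) = -0.3319
d' = 1.4051 - -0.3319
= 1.74


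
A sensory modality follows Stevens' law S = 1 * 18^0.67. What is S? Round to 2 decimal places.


S = 1 * 18^0.67
18^0.67 = 6.9348
S = 1 * 6.9348
= 6.93


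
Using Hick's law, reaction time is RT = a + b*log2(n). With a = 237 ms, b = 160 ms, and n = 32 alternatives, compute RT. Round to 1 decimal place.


RT = 237 + 160 * log2(32)
log2(32) = 5.0
RT = 237 + 160 * 5.0
= 237 + 800.0
= 1037.0 ms


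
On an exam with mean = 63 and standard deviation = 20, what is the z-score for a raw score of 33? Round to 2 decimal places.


z = (X - mu) / sigma
= (33 - 63) / 20
= -30 / 20
= -1.50


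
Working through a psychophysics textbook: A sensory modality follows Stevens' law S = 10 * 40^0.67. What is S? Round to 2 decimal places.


S = 10 * 40^0.67
40^0.67 = 11.8408
S = 10 * 11.8408
= 118.41


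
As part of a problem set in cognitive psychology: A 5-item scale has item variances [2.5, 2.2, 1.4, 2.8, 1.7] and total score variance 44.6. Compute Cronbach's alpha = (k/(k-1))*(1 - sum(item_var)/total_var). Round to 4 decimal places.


alpha = (k/(k-1)) * (1 - sum(s_i^2)/s_total^2)
sum(item variances) = 10.6
k/(k-1) = 5/4 = 1.25
1 - 10.6/44.6 = 1 - 0.237668 = 0.762332
alpha = 1.25 * 0.762332
= 0.9529


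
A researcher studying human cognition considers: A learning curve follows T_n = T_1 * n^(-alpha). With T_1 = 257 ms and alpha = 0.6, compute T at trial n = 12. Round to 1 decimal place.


T_n = 257 * 12^(-0.6)
12^(-0.6) = 0.22516
T_n = 257 * 0.22516
= 57.9 ms


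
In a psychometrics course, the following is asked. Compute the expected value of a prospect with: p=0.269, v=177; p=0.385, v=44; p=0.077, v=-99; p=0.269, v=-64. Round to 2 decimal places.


EU = sum(p_i * v_i)
0.269 * 177 = 47.613
0.385 * 44 = 16.94
0.077 * -99 = -7.623
0.269 * -64 = -17.216
EU = 47.613 + 16.94 + -7.623 + -17.216
= 39.71


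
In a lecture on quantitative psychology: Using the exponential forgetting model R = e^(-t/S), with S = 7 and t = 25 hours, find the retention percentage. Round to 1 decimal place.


R = e^(-t/S)
-t/S = -25/7 = -3.571429
R = e^(-3.571429) = 0.028116
Percentage = 0.028116 * 100
= 2.8


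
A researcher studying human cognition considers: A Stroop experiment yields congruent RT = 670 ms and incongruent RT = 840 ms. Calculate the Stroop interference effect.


Stroop effect = RT(incongruent) - RT(congruent)
= 840 - 670
= 170 ms


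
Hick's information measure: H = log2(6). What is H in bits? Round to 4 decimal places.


H = log2(n)
H = log2(6)
= 2.5850


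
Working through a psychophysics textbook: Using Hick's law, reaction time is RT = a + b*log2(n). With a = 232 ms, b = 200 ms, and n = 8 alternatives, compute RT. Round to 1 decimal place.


RT = 232 + 200 * log2(8)
log2(8) = 3.0
RT = 232 + 200 * 3.0
= 232 + 600.0
= 832.0 ms


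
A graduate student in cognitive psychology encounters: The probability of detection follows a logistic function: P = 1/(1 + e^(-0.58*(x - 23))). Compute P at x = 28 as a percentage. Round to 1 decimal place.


P(x) = 1/(1 + e^(-0.58*(28 - 23)))
Exponent = -0.58 * 5 = -2.9
e^(-2.9) = 0.055023
P = 1/(1 + 0.055023) = 0.947847
Percentage = 94.8


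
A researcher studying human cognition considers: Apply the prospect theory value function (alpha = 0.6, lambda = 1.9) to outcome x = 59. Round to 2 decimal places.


Since x = 59 >= 0, use v(x) = x^0.6
59^0.6 = 11.5481
v(59) = 11.55


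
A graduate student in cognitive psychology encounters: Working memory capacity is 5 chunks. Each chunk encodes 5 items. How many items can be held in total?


Total items = chunks * items_per_chunk
= 5 * 5
= 25


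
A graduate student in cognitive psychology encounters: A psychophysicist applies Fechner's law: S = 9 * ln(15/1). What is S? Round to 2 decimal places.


S = 9 * ln(15/1)
I/I0 = 15.0
ln(15.0) = 2.7081
S = 9 * 2.7081
= 24.37


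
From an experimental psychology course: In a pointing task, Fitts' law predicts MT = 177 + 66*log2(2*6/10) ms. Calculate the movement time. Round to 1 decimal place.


MT = 177 + 66 * log2(2*6/10)
2D/W = 1.2
log2(1.2) = 0.263
MT = 177 + 66 * 0.263
= 194.4 ms


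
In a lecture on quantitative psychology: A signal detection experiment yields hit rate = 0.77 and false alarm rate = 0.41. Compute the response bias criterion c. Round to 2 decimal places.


c = -0.5 * (z(HR) + z(FAR))
z(0.77) = 0.7388
z(0.41) = -0.2275
c = -0.5 * (0.7388 + -0.2275)
= -0.5 * 0.5113
= -0.26


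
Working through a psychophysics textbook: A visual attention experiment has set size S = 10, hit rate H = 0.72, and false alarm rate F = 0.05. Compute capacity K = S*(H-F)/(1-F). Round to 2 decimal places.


K = S * (H - F) / (1 - F)
H - F = 0.67
1 - F = 0.95
K = 10 * 0.67 / 0.95
= 7.05


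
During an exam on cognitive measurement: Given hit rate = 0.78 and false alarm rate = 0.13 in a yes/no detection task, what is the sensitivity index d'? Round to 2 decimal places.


d' = z(HR) - z(FAR)
z(0.78) = 0.7722
z(0.13) = -1.1264
d' = 0.7722 - -1.1264
= 1.90


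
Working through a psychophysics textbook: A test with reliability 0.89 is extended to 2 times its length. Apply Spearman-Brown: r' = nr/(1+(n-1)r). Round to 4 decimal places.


r_new = n*r / (1 + (n-1)*r)
Numerator = 2 * 0.89 = 1.78
Denominator = 1 + 1 * 0.89 = 1.89
r_new = 1.78 / 1.89
= 0.9418


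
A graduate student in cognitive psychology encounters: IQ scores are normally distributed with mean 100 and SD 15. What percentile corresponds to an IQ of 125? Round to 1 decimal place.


z = (IQ - mean) / SD
z = (125 - 100) / 15 = 1.6667
Percentile = Phi(1.6667) * 100
Phi(1.6667) = 0.952213
= 95.2


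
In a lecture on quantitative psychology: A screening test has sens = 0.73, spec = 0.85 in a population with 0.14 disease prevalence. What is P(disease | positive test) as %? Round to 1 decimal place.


PPV = (sens * prev) / (sens * prev + (1-spec) * (1-prev))
Numerator = 0.73 * 0.14 = 0.1022
P(positive and no disease) = (1 - spec) * (1 - prev) = (1 - 0.85) * (1 - 0.14) = 0.129
Denominator = 0.1022 + 0.129 = 0.2312
PPV = 0.1022 / 0.2312 = 0.442042
As percentage = 44.2


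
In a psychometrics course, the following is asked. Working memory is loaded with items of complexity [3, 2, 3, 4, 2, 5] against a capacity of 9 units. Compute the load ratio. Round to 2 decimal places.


Total complexity = 3 + 2 + 3 + 4 + 2 + 5 = 19
Load = total / capacity = 19 / 9
= 2.11


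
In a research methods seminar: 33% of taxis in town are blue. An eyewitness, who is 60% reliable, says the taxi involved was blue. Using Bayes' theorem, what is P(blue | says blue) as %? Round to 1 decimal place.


P(blue | says blue) = P(says blue | blue)*P(blue) / [P(says blue | blue)*P(blue) + P(says blue | not blue)*P(not blue)]
Numerator = 0.6 * 0.33 = 0.198
False identification = 0.4 * 0.67 = 0.268
P = 0.198 / (0.198 + 0.268)
= 0.198 / 0.466
As percentage = 42.5


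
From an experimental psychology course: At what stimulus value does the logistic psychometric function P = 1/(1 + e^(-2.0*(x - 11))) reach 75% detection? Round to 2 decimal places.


At P = 0.75: 0.75 = 1/(1 + e^(-k*(x-x0)))
Solving: e^(-k*(x-x0)) = 1/3
x = x0 + ln(3)/k
ln(3) = 1.0986
x = 11 + 1.0986/2.0
= 11 + 0.5493
= 11.55


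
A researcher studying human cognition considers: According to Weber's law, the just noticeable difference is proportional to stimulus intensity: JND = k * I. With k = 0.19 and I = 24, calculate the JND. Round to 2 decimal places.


JND = k * I
JND = 0.19 * 24
= 4.56


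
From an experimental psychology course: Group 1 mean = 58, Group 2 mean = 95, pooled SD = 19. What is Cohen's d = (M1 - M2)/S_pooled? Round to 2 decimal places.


Cohen's d = (M1 - M2) / S_pooled
= (58 - 95) / 19
= -37 / 19
= -1.95


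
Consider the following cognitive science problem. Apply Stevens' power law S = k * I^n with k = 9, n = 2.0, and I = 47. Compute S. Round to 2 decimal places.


S = 9 * 47^2.0
47^2.0 = 2209.0
S = 9 * 2209.0
= 19881.00


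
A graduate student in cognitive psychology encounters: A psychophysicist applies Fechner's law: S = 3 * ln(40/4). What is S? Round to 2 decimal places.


S = 3 * ln(40/4)
I/I0 = 10.0
ln(10.0) = 2.3026
S = 3 * 2.3026
= 6.91


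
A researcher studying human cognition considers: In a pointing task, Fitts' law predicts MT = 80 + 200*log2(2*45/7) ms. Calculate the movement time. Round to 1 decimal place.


MT = 80 + 200 * log2(2*45/7)
2D/W = 12.857143
log2(12.857143) = 3.6845
MT = 80 + 200 * 3.6845
= 816.9 ms


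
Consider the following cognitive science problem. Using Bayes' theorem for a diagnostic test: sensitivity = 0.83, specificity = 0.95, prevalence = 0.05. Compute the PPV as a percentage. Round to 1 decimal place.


PPV = (sens * prev) / (sens * prev + (1-spec) * (1-prev))
Numerator = 0.83 * 0.05 = 0.0415
P(positive and no disease) = (1 - spec) * (1 - prev) = (1 - 0.95) * (1 - 0.05) = 0.0475
Denominator = 0.0415 + 0.0475 = 0.089
PPV = 0.0415 / 0.089 = 0.466292
As percentage = 46.6


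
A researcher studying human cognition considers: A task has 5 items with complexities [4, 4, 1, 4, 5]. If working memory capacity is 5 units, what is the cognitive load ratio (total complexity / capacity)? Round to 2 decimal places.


Total complexity = 4 + 4 + 1 + 4 + 5 = 18
Load = total / capacity = 18 / 5
= 3.60


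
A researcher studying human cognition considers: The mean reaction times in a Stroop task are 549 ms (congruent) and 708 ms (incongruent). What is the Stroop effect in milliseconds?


Stroop effect = RT(incongruent) - RT(congruent)
= 708 - 549
= 159 ms


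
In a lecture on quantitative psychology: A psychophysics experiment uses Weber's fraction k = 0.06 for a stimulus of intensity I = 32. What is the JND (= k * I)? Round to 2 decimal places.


JND = k * I
JND = 0.06 * 32
= 1.92


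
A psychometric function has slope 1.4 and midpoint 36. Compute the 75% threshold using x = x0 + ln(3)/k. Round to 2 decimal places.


At P = 0.75: 0.75 = 1/(1 + e^(-k*(x-x0)))
Solving: e^(-k*(x-x0)) = 1/3
x = x0 + ln(3)/k
ln(3) = 1.0986
x = 36 + 1.0986/1.4
= 36 + 0.7847
= 36.78


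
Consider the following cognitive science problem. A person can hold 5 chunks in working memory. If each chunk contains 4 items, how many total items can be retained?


Total items = chunks * items_per_chunk
= 5 * 4
= 20


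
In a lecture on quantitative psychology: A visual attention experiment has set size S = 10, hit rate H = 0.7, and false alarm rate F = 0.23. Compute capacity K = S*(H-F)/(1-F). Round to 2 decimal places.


K = S * (H - F) / (1 - F)
H - F = 0.47
1 - F = 0.77
K = 10 * 0.47 / 0.77
= 6.10


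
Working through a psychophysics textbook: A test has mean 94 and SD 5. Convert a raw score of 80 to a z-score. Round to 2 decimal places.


z = (X - mu) / sigma
= (80 - 94) / 5
= -14 / 5
= -2.80


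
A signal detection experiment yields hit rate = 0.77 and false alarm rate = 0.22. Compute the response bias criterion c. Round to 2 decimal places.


c = -0.5 * (z(HR) + z(FAR))
z(0.77) = 0.7388
z(0.22) = -0.7722
c = -0.5 * (0.7388 + -0.7722)
= -0.5 * -0.0334
= 0.02


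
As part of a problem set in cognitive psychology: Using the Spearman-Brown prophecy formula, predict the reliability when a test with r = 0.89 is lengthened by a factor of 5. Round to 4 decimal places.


r_new = n*r / (1 + (n-1)*r)
Numerator = 5 * 0.89 = 4.45
Denominator = 1 + 4 * 0.89 = 4.56
r_new = 4.45 / 4.56
= 0.9759


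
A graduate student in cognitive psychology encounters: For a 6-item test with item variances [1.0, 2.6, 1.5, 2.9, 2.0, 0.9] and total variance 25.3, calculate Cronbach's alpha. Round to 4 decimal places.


alpha = (k/(k-1)) * (1 - sum(s_i^2)/s_total^2)
sum(item variances) = 10.9
k/(k-1) = 6/5 = 1.2
1 - 10.9/25.3 = 1 - 0.43083 = 0.56917
alpha = 1.2 * 0.56917
= 0.6830


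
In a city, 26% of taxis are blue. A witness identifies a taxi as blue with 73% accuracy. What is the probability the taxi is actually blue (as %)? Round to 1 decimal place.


P(blue | says blue) = P(says blue | blue)*P(blue) / [P(says blue | blue)*P(blue) + P(says blue | not blue)*P(not blue)]
Numerator = 0.73 * 0.26 = 0.1898
False identification = 0.27 * 0.74 = 0.1998
P = 0.1898 / (0.1898 + 0.1998)
= 0.1898 / 0.3896
As percentage = 48.7


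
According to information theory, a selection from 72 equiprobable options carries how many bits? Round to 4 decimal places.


H = log2(n)
H = log2(72)
= 6.1699


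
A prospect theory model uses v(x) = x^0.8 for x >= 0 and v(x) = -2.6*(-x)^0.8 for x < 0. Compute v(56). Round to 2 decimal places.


Since x = 56 >= 0, use v(x) = x^0.8
56^0.8 = 25.0352
v(56) = 25.04


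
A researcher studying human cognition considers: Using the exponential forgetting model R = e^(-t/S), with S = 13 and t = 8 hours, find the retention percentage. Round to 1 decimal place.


R = e^(-t/S)
-t/S = -8/13 = -0.615385
R = e^(-0.615385) = 0.540433
Percentage = 0.540433 * 100
= 54.0


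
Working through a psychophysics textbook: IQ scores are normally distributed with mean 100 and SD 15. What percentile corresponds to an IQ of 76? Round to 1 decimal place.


z = (IQ - mean) / SD
z = (76 - 100) / 15 = -1.6
Percentile = Phi(-1.6) * 100
Phi(-1.6) = 0.054799
= 5.5


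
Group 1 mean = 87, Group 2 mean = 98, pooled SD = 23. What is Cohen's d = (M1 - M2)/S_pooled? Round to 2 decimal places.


Cohen's d = (M1 - M2) / S_pooled
= (87 - 98) / 23
= -11 / 23
= -0.48


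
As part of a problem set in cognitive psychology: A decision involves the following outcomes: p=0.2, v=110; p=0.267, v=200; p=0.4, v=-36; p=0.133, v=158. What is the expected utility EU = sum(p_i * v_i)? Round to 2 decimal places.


EU = sum(p_i * v_i)
0.2 * 110 = 22.0
0.267 * 200 = 53.4
0.4 * -36 = -14.4
0.133 * 158 = 21.014
EU = 22.0 + 53.4 + -14.4 + 21.014
= 82.01


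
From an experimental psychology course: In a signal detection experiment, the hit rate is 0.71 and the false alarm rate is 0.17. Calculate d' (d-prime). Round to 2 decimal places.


d' = z(HR) - z(FAR)
z(0.71) = 0.5534
z(0.17) = -0.9542
d' = 0.5534 - -0.9542
= 1.51


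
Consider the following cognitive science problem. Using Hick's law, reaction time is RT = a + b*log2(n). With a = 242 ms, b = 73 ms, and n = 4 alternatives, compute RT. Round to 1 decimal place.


RT = 242 + 73 * log2(4)
log2(4) = 2.0
RT = 242 + 73 * 2.0
= 242 + 146.0
= 388.0 ms


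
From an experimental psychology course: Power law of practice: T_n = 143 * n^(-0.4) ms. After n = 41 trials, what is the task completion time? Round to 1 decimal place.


T_n = 143 * 41^(-0.4)
41^(-0.4) = 0.226405
T_n = 143 * 0.226405
= 32.4 ms


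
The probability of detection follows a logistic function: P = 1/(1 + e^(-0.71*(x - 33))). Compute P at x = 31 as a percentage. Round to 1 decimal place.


P(x) = 1/(1 + e^(-0.71*(31 - 33)))
Exponent = -0.71 * -2 = 1.42
e^(1.42) = 4.13712
P = 1/(1 + 4.13712) = 0.194662
Percentage = 19.5


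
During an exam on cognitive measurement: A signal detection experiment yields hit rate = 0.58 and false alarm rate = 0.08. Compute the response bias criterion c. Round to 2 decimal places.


c = -0.5 * (z(HR) + z(FAR))
z(0.58) = 0.2019
z(0.08) = -1.4051
c = -0.5 * (0.2019 + -1.4051)
= -0.5 * -1.2032
= 0.60


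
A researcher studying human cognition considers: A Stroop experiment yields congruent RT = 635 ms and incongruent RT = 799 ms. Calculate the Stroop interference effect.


Stroop effect = RT(incongruent) - RT(congruent)
= 799 - 635
= 164 ms


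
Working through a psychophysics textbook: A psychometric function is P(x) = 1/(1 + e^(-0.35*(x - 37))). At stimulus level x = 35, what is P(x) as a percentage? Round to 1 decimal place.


P(x) = 1/(1 + e^(-0.35*(35 - 37)))
Exponent = -0.35 * -2 = 0.7
e^(0.7) = 2.013753
P = 1/(1 + 2.013753) = 0.331812
Percentage = 33.2


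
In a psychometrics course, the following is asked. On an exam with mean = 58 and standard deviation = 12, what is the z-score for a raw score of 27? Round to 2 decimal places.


z = (X - mu) / sigma
= (27 - 58) / 12
= -31 / 12
= -2.58


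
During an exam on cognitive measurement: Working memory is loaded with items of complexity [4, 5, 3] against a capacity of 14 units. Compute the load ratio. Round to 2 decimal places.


Total complexity = 4 + 5 + 3 = 12
Load = total / capacity = 12 / 14
= 0.86


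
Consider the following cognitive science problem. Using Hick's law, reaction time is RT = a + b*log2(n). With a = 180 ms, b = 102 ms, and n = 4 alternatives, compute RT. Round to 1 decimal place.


RT = 180 + 102 * log2(4)
log2(4) = 2.0
RT = 180 + 102 * 2.0
= 180 + 204.0
= 384.0 ms


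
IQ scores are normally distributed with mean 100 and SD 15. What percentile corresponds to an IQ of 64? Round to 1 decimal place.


z = (IQ - mean) / SD
z = (64 - 100) / 15 = -2.4
Percentile = Phi(-2.4) * 100
Phi(-2.4) = 0.008198
= 0.8


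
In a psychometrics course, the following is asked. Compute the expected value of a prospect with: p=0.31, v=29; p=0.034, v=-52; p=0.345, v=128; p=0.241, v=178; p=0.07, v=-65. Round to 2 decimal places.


EU = sum(p_i * v_i)
0.31 * 29 = 8.99
0.034 * -52 = -1.768
0.345 * 128 = 44.16
0.241 * 178 = 42.898
0.07 * -65 = -4.55
EU = 8.99 + -1.768 + 44.16 + 42.898 + -4.55
= 89.73


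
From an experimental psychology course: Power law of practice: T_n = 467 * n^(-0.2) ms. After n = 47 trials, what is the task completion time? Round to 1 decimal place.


T_n = 467 * 47^(-0.2)
47^(-0.2) = 0.462999
T_n = 467 * 0.462999
= 216.2 ms


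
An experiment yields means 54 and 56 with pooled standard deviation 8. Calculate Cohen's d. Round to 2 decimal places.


Cohen's d = (M1 - M2) / S_pooled
= (54 - 56) / 8
= -2 / 8
= -0.25


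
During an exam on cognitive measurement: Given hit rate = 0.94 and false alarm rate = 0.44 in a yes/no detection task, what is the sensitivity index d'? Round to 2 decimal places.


d' = z(HR) - z(FAR)
z(0.94) = 1.5548
z(0.44) = -0.151
d' = 1.5548 - -0.151
= 1.71


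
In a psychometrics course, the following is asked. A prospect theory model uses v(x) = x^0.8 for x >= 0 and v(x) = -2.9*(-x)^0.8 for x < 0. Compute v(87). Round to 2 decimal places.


Since x = 87 >= 0, use v(x) = x^0.8
87^0.8 = 35.6136
v(87) = 35.61


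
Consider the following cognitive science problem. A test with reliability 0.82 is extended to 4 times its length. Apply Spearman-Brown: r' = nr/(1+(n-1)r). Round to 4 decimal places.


r_new = n*r / (1 + (n-1)*r)
Numerator = 4 * 0.82 = 3.28
Denominator = 1 + 3 * 0.82 = 3.46
r_new = 3.28 / 3.46
= 0.9480


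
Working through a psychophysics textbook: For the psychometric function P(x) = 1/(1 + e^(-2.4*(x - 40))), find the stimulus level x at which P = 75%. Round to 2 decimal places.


At P = 0.75: 0.75 = 1/(1 + e^(-k*(x-x0)))
Solving: e^(-k*(x-x0)) = 1/3
x = x0 + ln(3)/k
ln(3) = 1.0986
x = 40 + 1.0986/2.4
= 40 + 0.4578
= 40.46
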